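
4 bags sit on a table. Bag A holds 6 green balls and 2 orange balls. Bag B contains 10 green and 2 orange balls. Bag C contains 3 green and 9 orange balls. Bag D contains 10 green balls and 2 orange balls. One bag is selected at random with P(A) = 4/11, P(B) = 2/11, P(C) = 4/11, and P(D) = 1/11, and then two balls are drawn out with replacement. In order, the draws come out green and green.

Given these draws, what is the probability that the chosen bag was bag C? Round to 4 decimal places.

Under each hypothesis, the probability of the observed sequence is: P(data | bag A) = (6/8)(6/8) = 9/16; P(data | bag B) = (10/12)(10/12) = 25/36; P(data | bag C) = (3/12)(3/12) = 1/16; P(data | bag D) = (10/12)(10/12) = 25/36.
The prior-weighted likelihoods are 4/11 · 9/16 = 9/44, 2/11 · 25/36 = 25/198, 4/11 · 1/16 = 1/44, 1/11 · 25/36 = 25/396; with total 5/12.
So P(bag C | data) = (1/44) / (5/12) = 3/55.

0.0545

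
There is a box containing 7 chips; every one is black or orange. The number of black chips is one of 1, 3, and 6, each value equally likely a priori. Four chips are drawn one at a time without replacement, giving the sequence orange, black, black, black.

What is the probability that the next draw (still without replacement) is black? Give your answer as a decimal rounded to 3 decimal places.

Compute the likelihood of the observed sequence for each case: P(data | r = 1) = (6/7)(1/6)(0/5) = 0; P(data | r = 3) = (4/7)(3/6)(2/5)(1/4) = 1/35; P(data | r = 6) = (1/7)(6/6)(5/5)(4/4) = 1/7.
The prior-weighted likelihoods are 1/3 · 0 = 0, 1/3 · 1/35 = 1/105, 1/3 · 1/7 = 1/21; summing to 2/35.
Normalising, the posterior is P(r = 1 | data) = 0, P(r = 3 | data) = 1/6, P(r = 6 | data) = 5/6.
So P(black next | data) = Σ P(black next | H) P(H | data) = (0)(1/6) + (1)(5/6) = 5/6.

0.833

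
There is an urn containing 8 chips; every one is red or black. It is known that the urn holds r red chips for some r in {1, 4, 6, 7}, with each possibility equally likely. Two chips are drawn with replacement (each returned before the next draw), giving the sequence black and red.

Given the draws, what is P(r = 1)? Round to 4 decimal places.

0.1667

For each hypothesis, P(data | H) works out to: P(data | r = 1) = (7/8)(1/8) = 7/64; P(data | r = 4) = (4/8)(4/8) = 1/4; P(data | r = 6) = (2/8)(6/8) = 3/16; P(data | r = 7) = (1/8)(7/8) = 7/64.
The prior-weighted likelihoods are 1/4 · 7/64 = 7/256, 1/4 · 1/4 = 1/16, 1/4 · 3/16 = 3/64, 1/4 · 7/64 = 7/256; with total 21/128.
Therefore the posterior P(r = 1 | data) = (7/256) / (21/128) = 1/6.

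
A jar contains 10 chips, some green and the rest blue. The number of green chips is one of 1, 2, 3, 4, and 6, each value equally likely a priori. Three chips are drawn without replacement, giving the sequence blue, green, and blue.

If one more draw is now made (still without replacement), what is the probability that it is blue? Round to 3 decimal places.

0.692

For each hypothesis, P(data | H) works out to: P(data | r = 1) = (9/10)(1/9)(8/8) = 0.1; P(data | r = 2) = (8/10)(2/9)(7/8) = 0.15556; P(data | r = 3) = (7/10)(3/9)(6/8) = 0.175; P(data | r = 4) = (6/10)(4/9)(5/8) = 0.16667; P(data | r = 6) = (4/10)(6/9)(3/8) = 0.1.
Multiplying each by its prior: 1/5 · 0.1 = 0.02, 1/5 · 0.15556 = 0.031111, 1/5 · 0.175 = 0.035, 1/5 · 0.16667 = 0.033333, 1/5 · 0.1 = 0.02; summing to 0.13944.
Normalising, the posterior is P(r = 1 | data) = 0.14343, P(r = 2 | data) = 0.22311, P(r = 3 | data) = 0.251, P(r = 4 | data) = 0.23904, P(r = 6 | data) = 0.14343.
The predictive probability is P(blue next | data) = (1)(0.14343) + (6/7)(0.22311) + (5/7)(0.251) + (4/7)(0.23904) + (2/7)(0.14343) = 0.69152.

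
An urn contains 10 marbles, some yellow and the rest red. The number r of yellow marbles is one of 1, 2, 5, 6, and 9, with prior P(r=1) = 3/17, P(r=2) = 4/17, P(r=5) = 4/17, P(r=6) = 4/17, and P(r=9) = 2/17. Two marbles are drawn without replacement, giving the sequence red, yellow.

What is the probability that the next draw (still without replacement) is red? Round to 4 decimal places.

0.5541

Under each hypothesis, the probability of the observed sequence is: P(data | r = 1) = (9/10)(1/9) = 1/10; P(data | r = 2) = (8/10)(2/9) = 8/45; P(data | r = 5) = (5/10)(5/9) = 5/18; P(data | r = 6) = (4/10)(6/9) = 4/15; P(data | r = 9) = (1/10)(9/9) = 1/10.
Multiplying each by its prior: 3/17 · 1/10 = 3/170, 4/17 · 8/45 = 32/765, 4/17 · 5/18 = 10/153, 4/17 · 4/15 = 16/255, 2/17 · 1/10 = 1/85; with total 61/306.
Normalising, the posterior is P(r = 1 | data) = 27/305, P(r = 2 | data) = 64/305, P(r = 5 | data) = 20/61, P(r = 6 | data) = 96/305, P(r = 9 | data) = 18/305.
The predictive probability is P(red next | data) = (1)(27/305) + (7/8)(64/305) + (1/2)(20/61) + (3/8)(96/305) + (0)(18/305) = 169/305.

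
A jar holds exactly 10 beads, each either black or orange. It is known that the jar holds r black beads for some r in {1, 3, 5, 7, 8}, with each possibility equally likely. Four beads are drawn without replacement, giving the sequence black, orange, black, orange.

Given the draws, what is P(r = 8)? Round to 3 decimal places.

0.110

The likelihood of the observed sequence under each hypothesis: P(data | r = 1) = (1/10)(9/9)(0/8) = 0; P(data | r = 3) = (3/10)(7/9)(2/8)(6/7) = 0.05; P(data | r = 5) = (5/10)(5/9)(4/8)(4/7) = 0.079365; P(data | r = 7) = (7/10)(3/9)(6/8)(2/7) = 0.05; P(data | r = 8) = (8/10)(2/9)(7/8)(1/7) = 0.022222.
Multiplying each by its prior: 1/5 · 0 = 0, 1/5 · 0.05 = 0.01, 1/5 · 0.079365 = 0.015873, 1/5 · 0.05 = 0.01, 1/5 · 0.022222 = 0.0044444; summing to 0.040317.
Hence P(r = 8 | data) = (0.0044444) / (0.040317) = 0.11024.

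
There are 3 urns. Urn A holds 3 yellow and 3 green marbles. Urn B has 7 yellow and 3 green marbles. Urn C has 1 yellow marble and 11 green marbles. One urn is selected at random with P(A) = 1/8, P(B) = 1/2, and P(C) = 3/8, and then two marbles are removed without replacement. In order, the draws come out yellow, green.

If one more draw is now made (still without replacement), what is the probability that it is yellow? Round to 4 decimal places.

For each hypothesis, P(data | H) works out to: P(data | urn A) = (3/6)(3/5) = 3/10; P(data | urn B) = (7/10)(3/9) = 7/30; P(data | urn C) = (1/12)(11/11) = 1/12.
Weighting by the prior gives 1/8 · 3/10 = 3/80, 1/2 · 7/30 = 7/60, 3/8 · 1/12 = 1/32; summing to 89/480.
Dividing through by the total gives posterior P(urn A | data) = 18/89, P(urn B | data) = 56/89, P(urn C | data) = 15/89.
The predictive probability is P(yellow next | data) = (1/2)(18/89) + (3/4)(56/89) + (0)(15/89) = 51/89.

0.5730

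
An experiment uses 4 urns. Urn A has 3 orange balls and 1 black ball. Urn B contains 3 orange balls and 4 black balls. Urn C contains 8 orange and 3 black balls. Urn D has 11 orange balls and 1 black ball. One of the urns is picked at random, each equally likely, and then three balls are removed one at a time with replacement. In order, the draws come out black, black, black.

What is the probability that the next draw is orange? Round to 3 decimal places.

0.480

Compute the likelihood of the observed sequence for each case: P(data | urn A) = (1/4)(1/4)(1/4) = 0.015625; P(data | urn B) = (4/7)(4/7)(4/7) = 0.18659; P(data | urn C) = (3/11)(3/11)(3/11) = 0.020285; P(data | urn D) = (1/12)(1/12)(1/12) = 0.0005787.
The prior-weighted likelihoods are 1/4 · 0.015625 = 0.0039062, 1/4 · 0.18659 = 0.046647, 1/4 · 0.020285 = 0.0050714, 1/4 · 0.0005787 = 0.00014468; summing to 0.05577.
The posterior is then P(urn A | data) = 0.070043, P(urn B | data) = 0.83643, P(urn C | data) = 0.090935, P(urn D | data) = 0.0025942.
Averaging over the posterior, P(orange next | data) = (3/4)(0.070043) + (3/7)(0.83643) + (8/11)(0.090935) + (11/12)(0.0025942) = 0.47951.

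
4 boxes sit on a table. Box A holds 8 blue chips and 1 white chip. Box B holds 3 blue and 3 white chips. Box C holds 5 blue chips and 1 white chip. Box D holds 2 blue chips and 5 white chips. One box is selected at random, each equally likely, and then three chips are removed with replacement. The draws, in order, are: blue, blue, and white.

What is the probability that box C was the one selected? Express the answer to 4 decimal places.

Under each hypothesis, the probability of the observed sequence is: P(data | box A) = (8/9)(8/9)(1/9) = 0.087791; P(data | box B) = (3/6)(3/6)(3/6) = 0.125; P(data | box C) = (5/6)(5/6)(1/6) = 0.11574; P(data | box D) = (2/7)(2/7)(5/7) = 0.058309.
The prior-weighted likelihoods are 1/4 · 0.087791 = 0.021948, 1/4 · 0.125 = 0.03125, 1/4 · 0.11574 = 0.028935, 1/4 · 0.058309 = 0.014577; these sum to 0.09671.
By Bayes' rule, P(box C | data) = (0.028935) / (0.09671) = 0.29919.

0.2992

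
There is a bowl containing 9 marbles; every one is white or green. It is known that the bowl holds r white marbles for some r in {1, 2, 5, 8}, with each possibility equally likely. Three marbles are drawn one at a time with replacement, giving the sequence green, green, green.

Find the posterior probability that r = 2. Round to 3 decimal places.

0.373

Under each hypothesis, the probability of the observed sequence is: P(data | r = 1) = (8/9)(8/9)(8/9) = 0.70233; P(data | r = 2) = (7/9)(7/9)(7/9) = 0.47051; P(data | r = 5) = (4/9)(4/9)(4/9) = 0.087791; P(data | r = 8) = (1/9)(1/9)(1/9) = 0.0013717.
The prior-weighted likelihoods are 1/4 · 0.70233 = 0.17558, 1/4 · 0.47051 = 0.11763, 1/4 · 0.087791 = 0.021948, 1/4 · 0.0013717 = 0.00034294; summing to 0.3155.
By Bayes' rule, P(r = 2 | data) = (0.11763) / (0.3155) = 0.37283.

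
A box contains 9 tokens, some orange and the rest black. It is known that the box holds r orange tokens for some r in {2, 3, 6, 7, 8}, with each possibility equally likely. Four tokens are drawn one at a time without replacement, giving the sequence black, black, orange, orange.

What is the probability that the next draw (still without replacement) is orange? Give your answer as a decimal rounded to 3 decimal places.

0.500

The likelihood of the observed sequence under each hypothesis: P(data | r = 2) = (7/9)(6/8)(2/7)(1/6) = 1/36; P(data | r = 3) = (6/9)(5/8)(3/7)(2/6) = 5/84; P(data | r = 6) = (3/9)(2/8)(6/7)(5/6) = 5/84; P(data | r = 7) = (2/9)(1/8)(7/7)(6/6) = 1/36; P(data | r = 8) = (1/9)(0/8) = 0.
Multiplying each by its prior: 1/5 · 1/36 = 1/180, 1/5 · 5/84 = 1/84, 1/5 · 5/84 = 1/84, 1/5 · 1/36 = 1/180, 1/5 · 0 = 0; with total 11/315.
Dividing through by the total gives posterior P(r = 2 | data) = 7/44, P(r = 3 | data) = 15/44, P(r = 6 | data) = 15/44, P(r = 7 | data) = 7/44, P(r = 8 | data) = 0.
Averaging over the posterior, P(orange next | data) = (0)(7/44) + (1/5)(15/44) + (4/5)(15/44) + (1)(7/44) = 1/2.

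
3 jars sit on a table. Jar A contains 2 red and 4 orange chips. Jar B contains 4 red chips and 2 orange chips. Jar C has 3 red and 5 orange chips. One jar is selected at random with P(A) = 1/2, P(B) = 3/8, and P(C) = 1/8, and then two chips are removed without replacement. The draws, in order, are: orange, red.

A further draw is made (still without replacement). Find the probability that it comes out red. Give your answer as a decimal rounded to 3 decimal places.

Under each hypothesis, the probability of the observed sequence is: P(data | jar A) = (4/6)(2/5) = 0.26667; P(data | jar B) = (2/6)(4/5) = 0.26667; P(data | jar C) = (5/8)(3/7) = 0.26786.
Multiplying each by its prior: 1/2 · 0.26667 = 0.13333, 3/8 · 0.26667 = 0.1, 1/8 · 0.26786 = 0.033482; summing to 0.26682.
Normalising, the posterior is P(jar A | data) = 0.49972, P(jar B | data) = 0.37479, P(jar C | data) = 0.12549.
So P(red next | data) = Σ P(red next | H) P(H | data) = (1/4)(0.49972) + (3/4)(0.37479) + (1/3)(0.12549) = 0.44785.

0.448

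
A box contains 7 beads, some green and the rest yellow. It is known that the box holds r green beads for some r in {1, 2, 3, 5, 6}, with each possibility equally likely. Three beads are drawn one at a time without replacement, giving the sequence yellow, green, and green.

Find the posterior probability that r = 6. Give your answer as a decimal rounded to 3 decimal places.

0.288

The likelihood of the observed sequence under each hypothesis: P(data | r = 1) = (6/7)(1/6)(0/5) = 0; P(data | r = 2) = (5/7)(2/6)(1/5) = 1/21; P(data | r = 3) = (4/7)(3/6)(2/5) = 4/35; P(data | r = 5) = (2/7)(5/6)(4/5) = 4/21; P(data | r = 6) = (1/7)(6/6)(5/5) = 1/7.
Weighting by the prior gives 1/5 · 0 = 0, 1/5 · 1/21 = 1/105, 1/5 · 4/35 = 4/175, 1/5 · 4/21 = 4/105, 1/5 · 1/7 = 1/35; summing to 52/525.
So P(r = 6 | data) = (1/35) / (52/525) = 15/52.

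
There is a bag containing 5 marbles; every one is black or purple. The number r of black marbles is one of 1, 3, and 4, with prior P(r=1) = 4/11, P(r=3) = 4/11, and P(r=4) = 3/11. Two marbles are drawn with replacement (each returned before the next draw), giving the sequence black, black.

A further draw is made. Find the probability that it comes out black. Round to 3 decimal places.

Compute the likelihood of the observed sequence for each case: P(data | r = 1) = (1/5)(1/5) = 1/25; P(data | r = 3) = (3/5)(3/5) = 9/25; P(data | r = 4) = (4/5)(4/5) = 16/25.
The prior-weighted likelihoods are 4/11 · 1/25 = 4/275, 4/11 · 9/25 = 36/275, 3/11 · 16/25 = 48/275; summing to 8/25.
Dividing through by the total gives posterior P(r = 1 | data) = 1/22, P(r = 3 | data) = 9/22, P(r = 4 | data) = 6/11.
So P(black next | data) = Σ P(black next | H) P(H | data) = (1/5)(1/22) + (3/5)(9/22) + (4/5)(6/11) = 38/55.

0.691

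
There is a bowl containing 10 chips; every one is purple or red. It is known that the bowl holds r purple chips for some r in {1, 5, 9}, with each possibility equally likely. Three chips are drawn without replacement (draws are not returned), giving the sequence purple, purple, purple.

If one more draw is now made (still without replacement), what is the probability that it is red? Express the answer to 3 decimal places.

0.204

For each hypothesis, P(data | H) works out to: P(data | r = 1) = (1/10)(0/9) = 0; P(data | r = 5) = (5/10)(4/9)(3/8) = 1/12; P(data | r = 9) = (9/10)(8/9)(7/8) = 7/10.
Multiplying each by its prior: 1/3 · 0 = 0, 1/3 · 1/12 = 1/36, 1/3 · 7/10 = 7/30; with total 47/180.
Normalising, the posterior is P(r = 1 | data) = 0, P(r = 5 | data) = 5/47, P(r = 9 | data) = 42/47.
So P(red next | data) = Σ P(red next | H) P(H | data) = (5/7)(5/47) + (1/7)(42/47) = 67/329.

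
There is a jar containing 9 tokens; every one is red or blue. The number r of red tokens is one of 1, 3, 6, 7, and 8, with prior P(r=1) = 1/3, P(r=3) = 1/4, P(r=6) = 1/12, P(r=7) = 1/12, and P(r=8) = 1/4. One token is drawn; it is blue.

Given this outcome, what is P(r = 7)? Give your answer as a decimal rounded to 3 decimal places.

0.034

The likelihood of this draw under each hypothesis: P(data | r = 1) = (8/9) = 8/9; P(data | r = 3) = (6/9) = 2/3; P(data | r = 6) = (3/9) = 1/3; P(data | r = 7) = (2/9) = 2/9; P(data | r = 8) = (1/9) = 1/9.
Multiplying each by its prior: 1/3 · 8/9 = 8/27, 1/4 · 2/3 = 1/6, 1/12 · 1/3 = 1/36, 1/12 · 2/9 = 1/54, 1/4 · 1/9 = 1/36; these sum to 29/54.
So P(r = 7 | data) = (1/54) / (29/54) = 1/29.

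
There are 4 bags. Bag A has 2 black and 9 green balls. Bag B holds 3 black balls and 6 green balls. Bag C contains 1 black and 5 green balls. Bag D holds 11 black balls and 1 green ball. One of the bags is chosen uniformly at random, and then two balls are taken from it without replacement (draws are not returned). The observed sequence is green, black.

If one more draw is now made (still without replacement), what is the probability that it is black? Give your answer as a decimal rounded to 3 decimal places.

The likelihood of the observed sequence under each hypothesis: P(data | bag A) = (9/11)(2/10) = 9/55; P(data | bag B) = (6/9)(3/8) = 1/4; P(data | bag C) = (5/6)(1/5) = 1/6; P(data | bag D) = (1/12)(11/11) = 1/12.
The prior-weighted likelihoods are 1/4 · 9/55 = 9/220, 1/4 · 1/4 = 1/16, 1/4 · 1/6 = 1/24, 1/4 · 1/12 = 1/48; these sum to 73/440.
The posterior is then P(bag A | data) = 0.24658, P(bag B | data) = 0.37671, P(bag C | data) = 0.25114, P(bag D | data) = 0.12557.
Averaging over the posterior, P(black next | data) = (1/9)(0.24658) + (2/7)(0.37671) + (0)(0.25114) + (1)(0.12557) = 0.2606.

0.261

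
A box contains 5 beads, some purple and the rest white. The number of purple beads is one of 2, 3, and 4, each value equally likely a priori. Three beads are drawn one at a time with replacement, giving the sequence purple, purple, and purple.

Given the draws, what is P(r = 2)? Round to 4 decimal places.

0.0808

The likelihood of the observed sequence under each hypothesis: P(data | r = 2) = (2/5)(2/5)(2/5) = 8/125; P(data | r = 3) = (3/5)(3/5)(3/5) = 27/125; P(data | r = 4) = (4/5)(4/5)(4/5) = 64/125.
Weighting by the prior gives 1/3 · 8/125 = 8/375, 1/3 · 27/125 = 9/125, 1/3 · 64/125 = 64/375; these sum to 33/125.
Hence P(r = 2 | data) = (8/375) / (33/125) = 8/99.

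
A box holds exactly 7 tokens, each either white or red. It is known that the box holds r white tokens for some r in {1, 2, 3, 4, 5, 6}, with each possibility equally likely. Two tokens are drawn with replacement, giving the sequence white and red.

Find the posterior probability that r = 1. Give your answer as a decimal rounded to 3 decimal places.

0.107

Under each hypothesis, the probability of the observed sequence is: P(data | r = 1) = (1/7)(6/7) = 6/49; P(data | r = 2) = (2/7)(5/7) = 10/49; P(data | r = 3) = (3/7)(4/7) = 12/49; P(data | r = 4) = (4/7)(3/7) = 12/49; P(data | r = 5) = (5/7)(2/7) = 10/49; P(data | r = 6) = (6/7)(1/7) = 6/49.
Multiplying each by its prior: 1/6 · 6/49 = 1/49, 1/6 · 10/49 = 5/147, 1/6 · 12/49 = 2/49, 1/6 · 12/49 = 2/49, 1/6 · 10/49 = 5/147, 1/6 · 6/49 = 1/49; with total 4/21.
Hence P(r = 1 | data) = (1/49) / (4/21) = 3/28.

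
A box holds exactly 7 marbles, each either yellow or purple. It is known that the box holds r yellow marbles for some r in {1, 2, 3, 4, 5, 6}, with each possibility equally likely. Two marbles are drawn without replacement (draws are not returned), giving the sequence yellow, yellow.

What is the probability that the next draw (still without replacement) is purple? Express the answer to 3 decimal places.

0.400

Compute the likelihood of the observed sequence for each case: P(data | r = 1) = (1/7)(0/6) = 0; P(data | r = 2) = (2/7)(1/6) = 1/21; P(data | r = 3) = (3/7)(2/6) = 1/7; P(data | r = 4) = (4/7)(3/6) = 2/7; P(data | r = 5) = (5/7)(4/6) = 10/21; P(data | r = 6) = (6/7)(5/6) = 5/7.
Multiplying each by its prior: 1/6 · 0 = 0, 1/6 · 1/21 = 1/126, 1/6 · 1/7 = 1/42, 1/6 · 2/7 = 1/21, 1/6 · 10/21 = 5/63, 1/6 · 5/7 = 5/42; these sum to 5/18.
The posterior is then P(r = 1 | data) = 0, P(r = 2 | data) = 1/35, P(r = 3 | data) = 3/35, P(r = 4 | data) = 6/35, P(r = 5 | data) = 2/7, P(r = 6 | data) = 3/7.
The predictive probability is P(purple next | data) = (1)(1/35) + (4/5)(3/35) + (3/5)(6/35) + (2/5)(2/7) + (1/5)(3/7) = 2/5.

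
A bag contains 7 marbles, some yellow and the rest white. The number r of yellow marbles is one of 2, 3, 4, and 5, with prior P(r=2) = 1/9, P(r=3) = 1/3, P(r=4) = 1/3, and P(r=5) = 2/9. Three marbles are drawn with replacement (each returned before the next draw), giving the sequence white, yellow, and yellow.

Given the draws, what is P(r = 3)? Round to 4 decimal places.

0.2903

Under each hypothesis, the probability of the observed sequence is: P(data | r = 2) = (5/7)(2/7)(2/7) = 0.058309; P(data | r = 3) = (4/7)(3/7)(3/7) = 0.10496; P(data | r = 4) = (3/7)(4/7)(4/7) = 0.13994; P(data | r = 5) = (2/7)(5/7)(5/7) = 0.14577.
Weighting by the prior gives 1/9 · 0.058309 = 0.0064788, 1/3 · 0.10496 = 0.034985, 1/3 · 0.13994 = 0.046647, 2/9 · 0.14577 = 0.032394; summing to 0.12051.
By Bayes' rule, P(r = 3 | data) = (0.034985) / (0.12051) = 0.29032.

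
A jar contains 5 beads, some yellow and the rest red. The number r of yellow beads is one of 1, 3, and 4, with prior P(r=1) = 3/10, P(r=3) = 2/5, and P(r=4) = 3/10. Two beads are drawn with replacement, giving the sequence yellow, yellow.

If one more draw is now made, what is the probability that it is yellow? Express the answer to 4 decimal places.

0.6966

Under each hypothesis, the probability of the observed sequence is: P(data | r = 1) = (1/5)(1/5) = 1/25; P(data | r = 3) = (3/5)(3/5) = 9/25; P(data | r = 4) = (4/5)(4/5) = 16/25.
Multiplying each by its prior: 3/10 · 1/25 = 3/250, 2/5 · 9/25 = 18/125, 3/10 · 16/25 = 24/125; summing to 87/250.
Dividing through by the total gives posterior P(r = 1 | data) = 1/29, P(r = 3 | data) = 12/29, P(r = 4 | data) = 16/29.
The predictive probability is P(yellow next | data) = (1/5)(1/29) + (3/5)(12/29) + (4/5)(16/29) = 101/145.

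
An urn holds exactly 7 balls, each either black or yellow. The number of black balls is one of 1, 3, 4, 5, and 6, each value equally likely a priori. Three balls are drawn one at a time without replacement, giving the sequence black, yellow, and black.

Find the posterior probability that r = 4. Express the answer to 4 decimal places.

Under each hypothesis, the probability of the observed sequence is: P(data | r = 1) = (1/7)(6/6)(0/5) = 0; P(data | r = 3) = (3/7)(4/6)(2/5) = 4/35; P(data | r = 4) = (4/7)(3/6)(3/5) = 6/35; P(data | r = 5) = (5/7)(2/6)(4/5) = 4/21; P(data | r = 6) = (6/7)(1/6)(5/5) = 1/7.
Multiplying each by its prior: 1/5 · 0 = 0, 1/5 · 4/35 = 4/175, 1/5 · 6/35 = 6/175, 1/5 · 4/21 = 4/105, 1/5 · 1/7 = 1/35; these sum to 13/105.
Hence P(r = 4 | data) = (6/175) / (13/105) = 18/65.

0.2769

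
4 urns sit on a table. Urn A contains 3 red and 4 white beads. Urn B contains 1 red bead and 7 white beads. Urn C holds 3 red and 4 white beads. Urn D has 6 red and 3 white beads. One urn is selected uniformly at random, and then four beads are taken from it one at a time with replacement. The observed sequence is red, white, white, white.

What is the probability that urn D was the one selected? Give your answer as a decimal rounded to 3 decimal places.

Under each hypothesis, the probability of the observed sequence is: P(data | urn A) = (3/7)(4/7)(4/7)(4/7) = 0.079967; P(data | urn B) = (1/8)(7/8)(7/8)(7/8) = 0.08374; P(data | urn C) = (3/7)(4/7)(4/7)(4/7) = 0.079967; P(data | urn D) = (6/9)(3/9)(3/9)(3/9) = 0.024691.
Weighting by the prior gives 1/4 · 0.079967 = 0.019992, 1/4 · 0.08374 = 0.020935, 1/4 · 0.079967 = 0.019992, 1/4 · 0.024691 = 0.0061728; with total 0.067091.
Therefore the posterior P(urn D | data) = (0.0061728) / (0.067091) = 0.092007.

0.092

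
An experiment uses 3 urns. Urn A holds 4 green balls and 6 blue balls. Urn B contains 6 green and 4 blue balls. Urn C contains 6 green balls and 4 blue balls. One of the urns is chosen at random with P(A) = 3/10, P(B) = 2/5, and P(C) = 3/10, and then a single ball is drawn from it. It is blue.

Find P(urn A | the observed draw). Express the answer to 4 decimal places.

Compute the likelihood of this draw for each case: P(data | urn A) = (6/10) = 3/5; P(data | urn B) = (4/10) = 2/5; P(data | urn C) = (4/10) = 2/5.
Weighting by the prior gives 3/10 · 3/5 = 9/50, 2/5 · 2/5 = 4/25, 3/10 · 2/5 = 3/25; these sum to 23/50.
By Bayes' rule, P(urn A | data) = (9/50) / (23/50) = 9/23.

0.3913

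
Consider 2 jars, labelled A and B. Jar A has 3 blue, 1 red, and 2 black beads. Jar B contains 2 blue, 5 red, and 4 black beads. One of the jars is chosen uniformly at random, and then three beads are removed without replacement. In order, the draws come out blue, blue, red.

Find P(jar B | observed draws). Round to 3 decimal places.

0.168

Compute the likelihood of the observed sequence for each case: P(data | jar A) = (3/6)(2/5)(1/4) = 0.05; P(data | jar B) = (2/11)(1/10)(5/9) = 0.010101.
The prior-weighted likelihoods are 1/2 · 0.05 = 0.025, 1/2 · 0.010101 = 0.0050505; summing to 0.030051.
So P(jar B | data) = (0.0050505) / (0.030051) = 0.16807.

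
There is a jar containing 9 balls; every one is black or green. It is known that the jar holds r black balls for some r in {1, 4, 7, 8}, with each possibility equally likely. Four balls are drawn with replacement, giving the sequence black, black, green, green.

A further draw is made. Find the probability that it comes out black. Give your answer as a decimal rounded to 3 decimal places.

Compute the likelihood of the observed sequence for each case: P(data | r = 1) = (1/9)(1/9)(8/9)(8/9) = 0.0097546; P(data | r = 4) = (4/9)(4/9)(5/9)(5/9) = 0.060966; P(data | r = 7) = (7/9)(7/9)(2/9)(2/9) = 0.029873; P(data | r = 8) = (8/9)(8/9)(1/9)(1/9) = 0.0097546.
The prior-weighted likelihoods are 1/4 · 0.0097546 = 0.0024387, 1/4 · 0.060966 = 0.015242, 1/4 · 0.029873 = 0.0074684, 1/4 · 0.0097546 = 0.0024387; these sum to 0.027587.
Normalising, the posterior is P(r = 1 | data) = 0.088398, P(r = 4 | data) = 0.55249, P(r = 7 | data) = 0.27072, P(r = 8 | data) = 0.088398.
So P(black next | data) = Σ P(black next | H) P(H | data) = (1/9)(0.088398) + (4/9)(0.55249) + (7/9)(0.27072) + (8/9)(0.088398) = 0.54451.

0.545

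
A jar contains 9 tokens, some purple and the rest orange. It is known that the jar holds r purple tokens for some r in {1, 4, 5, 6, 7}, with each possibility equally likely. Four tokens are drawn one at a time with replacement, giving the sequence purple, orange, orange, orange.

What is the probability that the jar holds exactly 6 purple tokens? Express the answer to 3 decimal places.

0.105

Compute the likelihood of the observed sequence for each case: P(data | r = 1) = (1/9)(8/9)(8/9)(8/9) = 0.078037; P(data | r = 4) = (4/9)(5/9)(5/9)(5/9) = 0.076208; P(data | r = 5) = (5/9)(4/9)(4/9)(4/9) = 0.048773; P(data | r = 6) = (6/9)(3/9)(3/9)(3/9) = 0.024691; P(data | r = 7) = (7/9)(2/9)(2/9)(2/9) = 0.0085353.
The prior-weighted likelihoods are 1/5 · 0.078037 = 0.015607, 1/5 · 0.076208 = 0.015242, 1/5 · 0.048773 = 0.0097546, 1/5 · 0.024691 = 0.0049383, 1/5 · 0.0085353 = 0.0017071; these sum to 0.047249.
Hence P(r = 6 | data) = (0.0049383) / (0.047249) = 0.10452.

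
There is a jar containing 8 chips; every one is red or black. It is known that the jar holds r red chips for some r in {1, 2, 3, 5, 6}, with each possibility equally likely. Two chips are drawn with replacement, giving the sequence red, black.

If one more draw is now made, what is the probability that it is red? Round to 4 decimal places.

0.4570

Under each hypothesis, the probability of the observed sequence is: P(data | r = 1) = (1/8)(7/8) = 7/64; P(data | r = 2) = (2/8)(6/8) = 3/16; P(data | r = 3) = (3/8)(5/8) = 15/64; P(data | r = 5) = (5/8)(3/8) = 15/64; P(data | r = 6) = (6/8)(2/8) = 3/16.
The prior-weighted likelihoods are 1/5 · 7/64 = 7/320, 1/5 · 3/16 = 3/80, 1/5 · 15/64 = 3/64, 1/5 · 15/64 = 3/64, 1/5 · 3/16 = 3/80; summing to 61/320.
The posterior is then P(r = 1 | data) = 7/61, P(r = 2 | data) = 12/61, P(r = 3 | data) = 15/61, P(r = 5 | data) = 15/61, P(r = 6 | data) = 12/61.
Averaging over the posterior, P(red next | data) = (1/8)(7/61) + (1/4)(12/61) + (3/8)(15/61) + (5/8)(15/61) + (3/4)(12/61) = 223/488.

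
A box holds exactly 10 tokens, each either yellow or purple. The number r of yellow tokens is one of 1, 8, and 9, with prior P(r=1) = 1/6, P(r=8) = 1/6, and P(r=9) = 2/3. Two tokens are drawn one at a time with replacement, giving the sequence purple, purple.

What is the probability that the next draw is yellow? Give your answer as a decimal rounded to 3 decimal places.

The likelihood of the observed sequence under each hypothesis: P(data | r = 1) = (9/10)(9/10) = 81/100; P(data | r = 8) = (2/10)(2/10) = 1/25; P(data | r = 9) = (1/10)(1/10) = 1/100.
Multiplying each by its prior: 1/6 · 81/100 = 27/200, 1/6 · 1/25 = 1/150, 2/3 · 1/100 = 1/150; these sum to 89/600.
Normalising, the posterior is P(r = 1 | data) = 81/89, P(r = 8 | data) = 4/89, P(r = 9 | data) = 4/89.
Averaging over the posterior, P(yellow next | data) = (1/10)(81/89) + (4/5)(4/89) + (9/10)(4/89) = 149/890.

0.167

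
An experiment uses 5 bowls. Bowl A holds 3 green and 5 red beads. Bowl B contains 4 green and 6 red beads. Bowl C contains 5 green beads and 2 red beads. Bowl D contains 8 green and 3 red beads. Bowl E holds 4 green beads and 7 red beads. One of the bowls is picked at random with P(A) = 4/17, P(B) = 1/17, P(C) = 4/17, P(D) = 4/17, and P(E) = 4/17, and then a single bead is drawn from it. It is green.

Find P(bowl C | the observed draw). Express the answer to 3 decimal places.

0.313

Compute the likelihood of this draw for each case: P(data | bowl A) = (3/8) = 0.375; P(data | bowl B) = (4/10) = 0.4; P(data | bowl C) = (5/7) = 0.71429; P(data | bowl D) = (8/11) = 0.72727; P(data | bowl E) = (4/11) = 0.36364.
Multiplying each by its prior: 4/17 · 0.375 = 0.088235, 1/17 · 0.4 = 0.023529, 4/17 · 0.71429 = 0.16807, 4/17 · 0.72727 = 0.17112, 4/17 · 0.36364 = 0.085561; with total 0.53652.
By Bayes' rule, P(bowl C | data) = (0.16807) / (0.53652) = 0.31326.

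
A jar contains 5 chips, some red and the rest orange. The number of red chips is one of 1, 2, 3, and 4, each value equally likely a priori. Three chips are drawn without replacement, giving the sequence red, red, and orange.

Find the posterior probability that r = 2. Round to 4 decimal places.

Under each hypothesis, the probability of the observed sequence is: P(data | r = 1) = (1/5)(0/4) = 0; P(data | r = 2) = (2/5)(1/4)(3/3) = 1/10; P(data | r = 3) = (3/5)(2/4)(2/3) = 1/5; P(data | r = 4) = (4/5)(3/4)(1/3) = 1/5.
Weighting by the prior gives 1/4 · 0 = 0, 1/4 · 1/10 = 1/40, 1/4 · 1/5 = 1/20, 1/4 · 1/5 = 1/20; summing to 1/8.
By Bayes' rule, P(r = 2 | data) = (1/40) / (1/8) = 1/5.

0.2000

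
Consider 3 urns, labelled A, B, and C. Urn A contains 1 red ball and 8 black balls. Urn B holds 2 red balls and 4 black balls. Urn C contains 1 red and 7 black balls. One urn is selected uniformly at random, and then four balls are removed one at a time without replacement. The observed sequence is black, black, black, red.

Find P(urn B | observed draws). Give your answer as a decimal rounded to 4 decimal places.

Compute the likelihood of the observed sequence for each case: P(data | urn A) = (8/9)(7/8)(6/7)(1/6) = 0.11111; P(data | urn B) = (4/6)(3/5)(2/4)(2/3) = 0.13333; P(data | urn C) = (7/8)(6/7)(5/6)(1/5) = 0.125.
Multiplying each by its prior: 1/3 · 0.11111 = 0.037037, 1/3 · 0.13333 = 0.044444, 1/3 · 0.125 = 0.041667; with total 0.12315.
Hence P(urn B | data) = (0.044444) / (0.12315) = 0.3609.

0.3609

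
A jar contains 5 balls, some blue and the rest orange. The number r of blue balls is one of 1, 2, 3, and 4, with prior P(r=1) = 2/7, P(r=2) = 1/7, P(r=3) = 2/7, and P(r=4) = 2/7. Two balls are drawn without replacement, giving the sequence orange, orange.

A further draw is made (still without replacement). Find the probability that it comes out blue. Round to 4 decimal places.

Compute the likelihood of the observed sequence for each case: P(data | r = 1) = (4/5)(3/4) = 3/5; P(data | r = 2) = (3/5)(2/4) = 3/10; P(data | r = 3) = (2/5)(1/4) = 1/10; P(data | r = 4) = (1/5)(0/4) = 0.
The prior-weighted likelihoods are 2/7 · 3/5 = 6/35, 1/7 · 3/10 = 3/70, 2/7 · 1/10 = 1/35, 2/7 · 0 = 0; summing to 17/70.
Normalising, the posterior is P(r = 1 | data) = 12/17, P(r = 2 | data) = 3/17, P(r = 3 | data) = 2/17, P(r = 4 | data) = 0.
Averaging over the posterior, P(blue next | data) = (1/3)(12/17) + (2/3)(3/17) + (1)(2/17) = 8/17.

0.4706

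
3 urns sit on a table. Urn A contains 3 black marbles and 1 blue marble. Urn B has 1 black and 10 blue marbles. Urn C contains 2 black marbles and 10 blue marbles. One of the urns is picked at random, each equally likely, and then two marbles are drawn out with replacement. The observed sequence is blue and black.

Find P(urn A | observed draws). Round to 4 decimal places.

Compute the likelihood of the observed sequence for each case: P(data | urn A) = (1/4)(3/4) = 0.1875; P(data | urn B) = (10/11)(1/11) = 0.082645; P(data | urn C) = (10/12)(2/12) = 0.13889.
The prior-weighted likelihoods are 1/3 · 0.1875 = 0.0625, 1/3 · 0.082645 = 0.027548, 1/3 · 0.13889 = 0.046296; these sum to 0.13634.
So P(urn A | data) = (0.0625) / (0.13634) = 0.4584.

0.4584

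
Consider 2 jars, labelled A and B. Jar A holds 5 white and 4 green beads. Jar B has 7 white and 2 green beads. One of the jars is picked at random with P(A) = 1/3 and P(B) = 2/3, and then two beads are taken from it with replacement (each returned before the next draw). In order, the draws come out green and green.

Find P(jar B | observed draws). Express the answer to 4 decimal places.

For each hypothesis, P(data | H) works out to: P(data | jar A) = (4/9)(4/9) = 16/81; P(data | jar B) = (2/9)(2/9) = 4/81.
Weighting by the prior gives 1/3 · 16/81 = 16/243, 2/3 · 4/81 = 8/243; these sum to 8/81.
Therefore the posterior P(jar B | data) = (8/243) / (8/81) = 1/3.

0.3333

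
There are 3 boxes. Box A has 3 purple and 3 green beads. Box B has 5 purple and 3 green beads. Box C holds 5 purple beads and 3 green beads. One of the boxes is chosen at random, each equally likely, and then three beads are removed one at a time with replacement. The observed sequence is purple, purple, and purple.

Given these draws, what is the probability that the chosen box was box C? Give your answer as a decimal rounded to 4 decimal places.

For each hypothesis, P(data | H) works out to: P(data | box A) = (3/6)(3/6)(3/6) = 0.125; P(data | box B) = (5/8)(5/8)(5/8) = 0.24414; P(data | box C) = (5/8)(5/8)(5/8) = 0.24414.
The prior-weighted likelihoods are 1/3 · 0.125 = 0.041667, 1/3 · 0.24414 = 0.08138, 1/3 · 0.24414 = 0.08138; these sum to 0.20443.
Hence P(box C | data) = (0.08138) / (0.20443) = 0.39809.

0.3981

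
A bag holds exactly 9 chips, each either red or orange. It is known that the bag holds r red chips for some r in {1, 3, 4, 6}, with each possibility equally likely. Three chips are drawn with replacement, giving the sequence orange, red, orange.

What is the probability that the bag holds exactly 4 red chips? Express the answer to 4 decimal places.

The likelihood of the observed sequence under each hypothesis: P(data | r = 1) = (8/9)(1/9)(8/9) = 0.087791; P(data | r = 3) = (6/9)(3/9)(6/9) = 0.14815; P(data | r = 4) = (5/9)(4/9)(5/9) = 0.13717; P(data | r = 6) = (3/9)(6/9)(3/9) = 0.074074.
Weighting by the prior gives 1/4 · 0.087791 = 0.021948, 1/4 · 0.14815 = 0.037037, 1/4 · 0.13717 = 0.034294, 1/4 · 0.074074 = 0.018519; with total 0.1118.
By Bayes' rule, P(r = 4 | data) = (0.034294) / (0.1118) = 0.30675.

0.3067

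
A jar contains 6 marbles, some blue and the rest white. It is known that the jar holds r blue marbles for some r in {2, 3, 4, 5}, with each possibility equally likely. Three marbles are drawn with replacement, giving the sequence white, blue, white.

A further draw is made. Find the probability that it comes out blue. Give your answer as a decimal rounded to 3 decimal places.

0.488

Compute the likelihood of the observed sequence for each case: P(data | r = 2) = (4/6)(2/6)(4/6) = 4/27; P(data | r = 3) = (3/6)(3/6)(3/6) = 1/8; P(data | r = 4) = (2/6)(4/6)(2/6) = 2/27; P(data | r = 5) = (1/6)(5/6)(1/6) = 5/216.
Weighting by the prior gives 1/4 · 4/27 = 1/27, 1/4 · 1/8 = 1/32, 1/4 · 2/27 = 1/54, 1/4 · 5/216 = 5/864; summing to 5/54.
Normalising, the posterior is P(r = 2 | data) = 2/5, P(r = 3 | data) = 27/80, P(r = 4 | data) = 1/5, P(r = 5 | data) = 1/16.
The predictive probability is P(blue next | data) = (1/3)(2/5) + (1/2)(27/80) + (2/3)(1/5) + (5/6)(1/16) = 39/80.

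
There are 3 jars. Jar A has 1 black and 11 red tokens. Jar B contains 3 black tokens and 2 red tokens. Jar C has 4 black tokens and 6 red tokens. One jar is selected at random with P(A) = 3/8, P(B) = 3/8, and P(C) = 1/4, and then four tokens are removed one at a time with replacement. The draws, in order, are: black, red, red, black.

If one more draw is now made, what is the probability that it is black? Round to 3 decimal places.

0.495

The likelihood of the observed sequence under each hypothesis: P(data | jar A) = (1/12)(11/12)(11/12)(1/12) = 0.0058353; P(data | jar B) = (3/5)(2/5)(2/5)(3/5) = 0.0576; P(data | jar C) = (4/10)(6/10)(6/10)(4/10) = 0.0576.
Weighting by the prior gives 3/8 · 0.0058353 = 0.0021882, 3/8 · 0.0576 = 0.0216, 1/4 · 0.0576 = 0.0144; summing to 0.038188.
The posterior is then P(jar A | data) = 0.057301, P(jar B | data) = 0.56562, P(jar C | data) = 0.37708.
So P(black next | data) = Σ P(black next | H) P(H | data) = (1/12)(0.057301) + (3/5)(0.56562) + (2/5)(0.37708) = 0.49498.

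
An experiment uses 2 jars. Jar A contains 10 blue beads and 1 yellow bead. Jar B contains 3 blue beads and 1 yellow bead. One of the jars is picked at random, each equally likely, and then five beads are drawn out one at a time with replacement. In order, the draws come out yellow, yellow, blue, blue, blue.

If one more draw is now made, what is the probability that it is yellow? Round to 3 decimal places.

Compute the likelihood of the observed sequence for each case: P(data | jar A) = (1/11)(1/11)(10/11)(10/11)(10/11) = 0.0062092; P(data | jar B) = (1/4)(1/4)(3/4)(3/4)(3/4) = 0.026367.
The prior-weighted likelihoods are 1/2 · 0.0062092 = 0.0031046, 1/2 · 0.026367 = 0.013184; with total 0.016288.
The posterior is then P(jar A | data) = 0.1906, P(jar B | data) = 0.8094.
So P(yellow next | data) = Σ P(yellow next | H) P(H | data) = (1/11)(0.1906) + (1/4)(0.8094) = 0.21968.

0.220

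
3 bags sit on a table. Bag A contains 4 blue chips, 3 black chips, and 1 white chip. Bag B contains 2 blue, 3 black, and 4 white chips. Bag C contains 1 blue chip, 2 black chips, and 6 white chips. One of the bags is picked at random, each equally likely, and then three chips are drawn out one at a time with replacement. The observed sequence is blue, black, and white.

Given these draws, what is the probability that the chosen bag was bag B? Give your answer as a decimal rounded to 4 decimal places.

0.4521

Under each hypothesis, the probability of the observed sequence is: P(data | bag A) = (4/8)(3/8)(1/8) = 0.023438; P(data | bag B) = (2/9)(3/9)(4/9) = 0.032922; P(data | bag C) = (1/9)(2/9)(6/9) = 0.016461.
The prior-weighted likelihoods are 1/3 · 0.023438 = 0.0078125, 1/3 · 0.032922 = 0.010974, 1/3 · 0.016461 = 0.005487; summing to 0.024273.
By Bayes' rule, P(bag B | data) = (0.010974) / (0.024273) = 0.4521.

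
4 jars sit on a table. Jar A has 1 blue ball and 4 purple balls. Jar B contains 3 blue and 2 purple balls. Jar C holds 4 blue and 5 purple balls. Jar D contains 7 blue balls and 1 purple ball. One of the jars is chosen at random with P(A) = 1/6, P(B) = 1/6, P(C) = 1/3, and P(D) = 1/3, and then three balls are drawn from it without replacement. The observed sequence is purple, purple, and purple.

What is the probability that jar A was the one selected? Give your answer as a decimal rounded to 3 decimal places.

The likelihood of the observed sequence under each hypothesis: P(data | jar A) = (4/5)(3/4)(2/3) = 2/5; P(data | jar B) = (2/5)(1/4)(0/3) = 0; P(data | jar C) = (5/9)(4/8)(3/7) = 5/42; P(data | jar D) = (1/8)(0/7) = 0.
Weighting by the prior gives 1/6 · 2/5 = 1/15, 1/6 · 0 = 0, 1/3 · 5/42 = 5/126, 1/3 · 0 = 0; summing to 67/630.
By Bayes' rule, P(jar A | data) = (1/15) / (67/630) = 42/67.

0.627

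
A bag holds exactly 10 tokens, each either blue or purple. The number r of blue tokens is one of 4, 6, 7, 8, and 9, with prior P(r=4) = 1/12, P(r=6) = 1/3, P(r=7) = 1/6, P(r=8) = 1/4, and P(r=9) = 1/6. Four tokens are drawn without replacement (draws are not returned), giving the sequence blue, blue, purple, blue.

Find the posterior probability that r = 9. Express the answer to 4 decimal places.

For each hypothesis, P(data | H) works out to: P(data | r = 4) = (4/10)(3/9)(6/8)(2/7) = 0.028571; P(data | r = 6) = (6/10)(5/9)(4/8)(4/7) = 0.095238; P(data | r = 7) = (7/10)(6/9)(3/8)(5/7) = 0.125; P(data | r = 8) = (8/10)(7/9)(2/8)(6/7) = 0.13333; P(data | r = 9) = (9/10)(8/9)(1/8)(7/7) = 0.1.
Multiplying each by its prior: 1/12 · 0.028571 = 0.002381, 1/3 · 0.095238 = 0.031746, 1/6 · 0.125 = 0.020833, 1/4 · 0.13333 = 0.033333, 1/6 · 0.1 = 0.016667; these sum to 0.10496.
Therefore the posterior P(r = 9 | data) = (0.016667) / (0.10496) = 0.15879.

0.1588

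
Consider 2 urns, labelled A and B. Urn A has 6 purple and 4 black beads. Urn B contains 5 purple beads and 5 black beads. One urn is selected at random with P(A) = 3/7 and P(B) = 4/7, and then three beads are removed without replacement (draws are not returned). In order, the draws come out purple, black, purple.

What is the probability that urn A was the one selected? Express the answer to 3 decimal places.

For each hypothesis, P(data | H) works out to: P(data | urn A) = (6/10)(4/9)(5/8) = 1/6; P(data | urn B) = (5/10)(5/9)(4/8) = 5/36.
Multiplying each by its prior: 3/7 · 1/6 = 1/14, 4/7 · 5/36 = 5/63; with total 19/126.
Therefore the posterior P(urn A | data) = (1/14) / (19/126) = 9/19.

0.474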